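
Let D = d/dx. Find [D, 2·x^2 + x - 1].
4 x + 1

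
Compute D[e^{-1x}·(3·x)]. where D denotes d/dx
3 \left(1 - x\right) e^{- x}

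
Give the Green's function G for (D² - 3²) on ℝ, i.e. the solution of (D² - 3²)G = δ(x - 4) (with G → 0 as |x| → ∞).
-\frac{e^{-3|x - 4|}}{6}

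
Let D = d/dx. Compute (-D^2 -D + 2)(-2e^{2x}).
8 e^{2 x}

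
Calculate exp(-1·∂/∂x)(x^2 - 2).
x^{2} - 2 x - 1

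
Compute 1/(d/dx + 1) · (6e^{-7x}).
- e^{- 7 x}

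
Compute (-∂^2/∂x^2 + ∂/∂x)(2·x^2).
4 x - 4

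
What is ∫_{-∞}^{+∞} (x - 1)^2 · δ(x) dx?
1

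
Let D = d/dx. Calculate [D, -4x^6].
- 24 x^{5}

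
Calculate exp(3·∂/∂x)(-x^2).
- x^{2} - 6 x - 9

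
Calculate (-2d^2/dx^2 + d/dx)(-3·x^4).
12 x^{2} \left(6 - x\right)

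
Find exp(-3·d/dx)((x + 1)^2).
x^{2} - 4 x + 4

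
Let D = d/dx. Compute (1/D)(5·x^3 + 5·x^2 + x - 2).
\frac{5 x^{4}}{4} + \frac{5 x^{3}}{3} + \frac{x^{2}}{2} - 2 x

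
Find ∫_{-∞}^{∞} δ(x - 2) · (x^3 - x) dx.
6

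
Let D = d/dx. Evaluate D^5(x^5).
120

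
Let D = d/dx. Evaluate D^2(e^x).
e^{x}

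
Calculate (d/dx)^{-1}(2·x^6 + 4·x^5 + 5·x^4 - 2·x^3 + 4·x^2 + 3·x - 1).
\frac{2 x^{7}}{7} + \frac{2 x^{6}}{3} + x^{5} - \frac{x^{4}}{2} + \frac{4 x^{3}}{3} + \frac{3 x^{2}}{2} - x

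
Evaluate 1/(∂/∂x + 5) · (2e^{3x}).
\frac{e^{3 x}}{4}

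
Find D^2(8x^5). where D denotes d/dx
160 x^{3}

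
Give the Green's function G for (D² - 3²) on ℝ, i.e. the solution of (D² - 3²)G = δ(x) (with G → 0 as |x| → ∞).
-\frac{e^{-3|x|}}{6}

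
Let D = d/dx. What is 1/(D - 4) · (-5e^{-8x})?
\frac{5 e^{- 8 x}}{12}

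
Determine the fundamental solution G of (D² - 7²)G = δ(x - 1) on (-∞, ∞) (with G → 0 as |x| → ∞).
-\frac{e^{-7|x - 1|}}{14}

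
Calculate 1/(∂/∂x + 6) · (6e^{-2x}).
\frac{3 e^{- 2 x}}{2}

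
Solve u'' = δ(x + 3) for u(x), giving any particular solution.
\frac{|x + 3|}{2}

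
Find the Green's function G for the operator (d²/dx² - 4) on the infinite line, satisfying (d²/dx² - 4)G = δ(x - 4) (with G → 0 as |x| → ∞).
-\frac{e^{-2|x - 4|}}{4}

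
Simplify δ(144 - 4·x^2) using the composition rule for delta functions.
\frac{\delta(x - 6) + \delta(x + 6)}{48}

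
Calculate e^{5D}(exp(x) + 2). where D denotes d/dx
e^{x + 5} + 2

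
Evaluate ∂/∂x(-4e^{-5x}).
20 e^{- 5 x}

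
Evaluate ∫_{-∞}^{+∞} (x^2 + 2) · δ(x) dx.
2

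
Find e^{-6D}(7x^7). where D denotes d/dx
7 x^{7} - 294 x^{6} + 5292 x^{5} - 52920 x^{4} + 317520 x^{3} - 1143072 x^{2} + 2286144 x - 1959552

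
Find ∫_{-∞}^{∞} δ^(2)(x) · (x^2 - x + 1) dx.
2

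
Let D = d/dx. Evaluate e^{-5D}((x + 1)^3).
x^{3} - 12 x^{2} + 48 x - 64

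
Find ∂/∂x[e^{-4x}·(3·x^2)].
6 x \left(1 - 2 x\right) e^{- 4 x}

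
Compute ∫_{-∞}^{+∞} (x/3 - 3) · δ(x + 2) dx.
- \frac{11}{3}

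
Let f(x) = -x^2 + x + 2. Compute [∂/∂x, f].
1 - 2 x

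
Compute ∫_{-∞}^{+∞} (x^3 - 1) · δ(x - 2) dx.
7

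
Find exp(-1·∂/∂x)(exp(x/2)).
e^{\frac{x}{2} - \frac{1}{2}}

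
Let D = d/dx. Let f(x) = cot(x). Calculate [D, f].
- \frac{1}{\sin^{2}{\left(x \right)}}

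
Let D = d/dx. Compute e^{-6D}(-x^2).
- x^{2} + 12 x - 36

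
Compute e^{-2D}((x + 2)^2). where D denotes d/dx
x^{2}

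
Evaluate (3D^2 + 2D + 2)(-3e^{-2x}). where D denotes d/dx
- 30 e^{- 2 x}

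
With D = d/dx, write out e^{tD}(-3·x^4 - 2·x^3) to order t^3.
- 2 t^{3} \left(6 x + 1\right) - 6 t^{2} x \left(3 x + 1\right) - 6 t x^{2} \left(2 x + 1\right) - 3 x^{4} - 2 x^{3}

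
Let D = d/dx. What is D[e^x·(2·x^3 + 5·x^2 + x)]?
\left(2 x^{3} + 11 x^{2} + 11 x + 1\right) e^{x}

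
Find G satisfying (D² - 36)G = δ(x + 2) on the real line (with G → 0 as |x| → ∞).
-\frac{e^{-6|x + 2|}}{12}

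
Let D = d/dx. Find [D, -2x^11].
- 22 x^{10}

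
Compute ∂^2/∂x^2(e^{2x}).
4 e^{2 x}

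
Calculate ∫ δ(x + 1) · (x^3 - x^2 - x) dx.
-1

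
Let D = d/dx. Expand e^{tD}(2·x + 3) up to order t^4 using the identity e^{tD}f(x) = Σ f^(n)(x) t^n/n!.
2 t + 2 x + 3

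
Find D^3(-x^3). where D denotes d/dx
-6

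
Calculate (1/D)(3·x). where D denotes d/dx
\frac{3 x^{2}}{2}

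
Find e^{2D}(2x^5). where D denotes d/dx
2 x^{5} + 20 x^{4} + 80 x^{3} + 160 x^{2} + 160 x + 64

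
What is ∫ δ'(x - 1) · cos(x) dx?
\sin{\left(1 \right)}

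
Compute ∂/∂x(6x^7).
42 x^{6}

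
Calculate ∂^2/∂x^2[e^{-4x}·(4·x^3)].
8 x \left(8 x^{2} - 12 x + 3\right) e^{- 4 x}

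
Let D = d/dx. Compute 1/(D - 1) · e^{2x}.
e^{2 x}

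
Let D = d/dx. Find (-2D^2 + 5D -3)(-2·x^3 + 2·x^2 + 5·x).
6 x^{3} - 36 x^{2} + 29 x + 17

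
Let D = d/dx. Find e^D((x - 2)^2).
x^{2} - 2 x + 1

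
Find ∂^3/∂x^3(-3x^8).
- 1008 x^{5}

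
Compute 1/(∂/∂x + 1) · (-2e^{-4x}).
\frac{2 e^{- 4 x}}{3}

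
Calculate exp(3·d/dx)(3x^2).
3 x^{2} + 18 x + 27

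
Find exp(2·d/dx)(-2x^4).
- 2 x^{4} - 16 x^{3} - 48 x^{2} - 64 x - 32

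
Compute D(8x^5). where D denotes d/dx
40 x^{4}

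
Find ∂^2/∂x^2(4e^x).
4 e^{x}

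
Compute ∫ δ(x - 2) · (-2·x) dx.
-4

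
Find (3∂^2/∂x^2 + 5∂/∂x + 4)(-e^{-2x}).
- 6 e^{- 2 x}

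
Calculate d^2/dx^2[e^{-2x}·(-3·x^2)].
6 \left(- 2 x^{2} + 4 x - 1\right) e^{- 2 x}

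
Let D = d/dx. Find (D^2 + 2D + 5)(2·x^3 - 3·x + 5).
10 x^{3} + 12 x^{2} - 3 x + 19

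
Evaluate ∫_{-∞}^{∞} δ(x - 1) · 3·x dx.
3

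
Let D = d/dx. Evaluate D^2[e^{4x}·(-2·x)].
\left(- 32 x - 16\right) e^{4 x}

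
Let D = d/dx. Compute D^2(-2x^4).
- 24 x^{2}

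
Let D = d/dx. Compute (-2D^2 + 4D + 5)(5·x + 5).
25 x + 45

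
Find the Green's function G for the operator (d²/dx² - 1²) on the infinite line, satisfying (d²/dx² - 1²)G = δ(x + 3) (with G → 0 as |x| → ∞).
-\frac{e^{-|x + 3|}}{2}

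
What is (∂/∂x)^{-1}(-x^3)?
- \frac{x^{4}}{4}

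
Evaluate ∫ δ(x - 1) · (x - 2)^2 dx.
1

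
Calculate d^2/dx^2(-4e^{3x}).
- 36 e^{3 x}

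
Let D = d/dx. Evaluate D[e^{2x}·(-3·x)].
\left(- 6 x - 3\right) e^{2 x}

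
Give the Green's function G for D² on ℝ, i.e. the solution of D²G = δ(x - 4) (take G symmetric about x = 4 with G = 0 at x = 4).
\frac{|x - 4|}{2}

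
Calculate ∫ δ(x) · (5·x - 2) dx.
-2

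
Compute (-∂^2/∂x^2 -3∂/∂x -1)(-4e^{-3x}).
4 e^{- 3 x}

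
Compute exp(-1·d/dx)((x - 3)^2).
x^{2} - 8 x + 16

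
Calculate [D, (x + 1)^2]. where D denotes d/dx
2 x + 2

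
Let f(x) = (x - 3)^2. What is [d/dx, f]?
2 x - 6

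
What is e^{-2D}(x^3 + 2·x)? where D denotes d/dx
x^{3} - 6 x^{2} + 14 x - 12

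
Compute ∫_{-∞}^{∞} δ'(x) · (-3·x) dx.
3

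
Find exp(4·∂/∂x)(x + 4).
x + 8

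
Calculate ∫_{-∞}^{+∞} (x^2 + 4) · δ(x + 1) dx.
5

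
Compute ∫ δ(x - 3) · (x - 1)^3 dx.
8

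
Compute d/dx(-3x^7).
- 21 x^{6}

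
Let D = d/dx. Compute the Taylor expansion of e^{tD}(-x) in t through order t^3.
- t - x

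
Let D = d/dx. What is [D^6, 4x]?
24D^{5}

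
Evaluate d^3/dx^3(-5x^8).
- 1680 x^{5}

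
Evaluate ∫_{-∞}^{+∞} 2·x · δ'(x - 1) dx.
-2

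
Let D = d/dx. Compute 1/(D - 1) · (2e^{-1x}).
- e^{- x}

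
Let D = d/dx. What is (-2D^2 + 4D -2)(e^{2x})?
- 2 e^{2 x}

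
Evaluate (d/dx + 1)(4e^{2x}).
12 e^{2 x}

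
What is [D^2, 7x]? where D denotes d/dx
14D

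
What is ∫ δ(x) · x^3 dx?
0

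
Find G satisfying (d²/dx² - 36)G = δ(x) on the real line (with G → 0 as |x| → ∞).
-\frac{e^{-6|x|}}{12}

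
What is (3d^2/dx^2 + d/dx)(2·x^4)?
8 x^{2} \left(x + 9\right)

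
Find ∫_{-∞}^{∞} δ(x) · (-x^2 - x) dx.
0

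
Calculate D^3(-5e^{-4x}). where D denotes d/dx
320 e^{- 4 x}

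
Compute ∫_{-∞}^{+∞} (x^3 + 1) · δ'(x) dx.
0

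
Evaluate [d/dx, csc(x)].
- \cot{\left(x \right)} \csc{\left(x \right)}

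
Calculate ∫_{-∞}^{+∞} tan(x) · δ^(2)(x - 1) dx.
2 \tan{\left(1 \right)} + 2 \tan^{3}{\left(1 \right)}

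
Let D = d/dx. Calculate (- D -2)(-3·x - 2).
6 x + 7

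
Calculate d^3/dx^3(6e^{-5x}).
- 750 e^{- 5 x}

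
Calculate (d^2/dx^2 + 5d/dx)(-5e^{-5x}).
0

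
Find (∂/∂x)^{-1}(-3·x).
- \frac{3 x^{2}}{2}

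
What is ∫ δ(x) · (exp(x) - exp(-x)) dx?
0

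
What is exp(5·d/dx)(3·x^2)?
3 x^{2} + 30 x + 75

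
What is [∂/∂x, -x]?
-1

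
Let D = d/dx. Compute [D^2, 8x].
16D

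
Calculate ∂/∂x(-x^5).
- 5 x^{4}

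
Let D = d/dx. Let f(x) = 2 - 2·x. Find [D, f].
-2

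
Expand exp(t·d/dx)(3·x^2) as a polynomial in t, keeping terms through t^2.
3 t^{2} + 6 t x + 3 x^{2}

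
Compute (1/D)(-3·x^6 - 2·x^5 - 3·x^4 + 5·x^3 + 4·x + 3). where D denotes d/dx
- \frac{3 x^{7}}{7} - \frac{x^{6}}{3} - \frac{3 x^{5}}{5} + \frac{5 x^{4}}{4} + 2 x^{2} + 3 x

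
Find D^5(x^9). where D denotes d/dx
15120 x^{4}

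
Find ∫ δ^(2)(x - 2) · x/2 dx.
0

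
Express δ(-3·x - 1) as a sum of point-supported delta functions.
\frac{\delta(x + 1/3)}{3}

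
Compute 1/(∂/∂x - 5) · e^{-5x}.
- \frac{e^{- 5 x}}{10}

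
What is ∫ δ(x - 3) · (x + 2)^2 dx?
25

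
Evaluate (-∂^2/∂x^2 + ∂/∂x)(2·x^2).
4 x - 4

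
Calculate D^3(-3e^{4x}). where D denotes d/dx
- 192 e^{4 x}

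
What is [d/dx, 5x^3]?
15 x^{2}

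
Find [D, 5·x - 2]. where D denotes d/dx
5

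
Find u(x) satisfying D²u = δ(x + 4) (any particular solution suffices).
\frac{|x + 4|}{2}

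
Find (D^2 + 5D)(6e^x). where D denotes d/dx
36 e^{x}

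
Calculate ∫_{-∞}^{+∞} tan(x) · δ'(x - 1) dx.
- \tan^{2}{\left(1 \right)} - 1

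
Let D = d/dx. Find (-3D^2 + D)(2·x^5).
10 x^{3} \left(x - 12\right)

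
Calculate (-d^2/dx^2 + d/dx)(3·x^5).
15 x^{3} \left(x - 4\right)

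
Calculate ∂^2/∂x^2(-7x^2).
-14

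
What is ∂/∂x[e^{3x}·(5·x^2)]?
5 x \left(3 x + 2\right) e^{3 x}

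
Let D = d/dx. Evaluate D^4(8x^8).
13440 x^{4}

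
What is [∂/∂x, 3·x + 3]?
3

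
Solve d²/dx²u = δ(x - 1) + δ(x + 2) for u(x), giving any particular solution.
\frac{|x - 1|}{2} + \frac{|x + 2|}{2}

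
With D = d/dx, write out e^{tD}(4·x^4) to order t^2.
4 x^{2} \left(6 t^{2} + 4 t x + x^{2}\right)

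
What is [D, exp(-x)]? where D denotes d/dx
- e^{- x}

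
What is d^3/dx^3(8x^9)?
4032 x^{6}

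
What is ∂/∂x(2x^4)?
8 x^{3}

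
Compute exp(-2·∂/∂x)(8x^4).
8 x^{4} - 64 x^{3} + 192 x^{2} - 256 x + 128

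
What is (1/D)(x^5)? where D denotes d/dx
\frac{x^{6}}{6}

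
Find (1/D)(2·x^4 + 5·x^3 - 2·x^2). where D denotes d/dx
\frac{2 x^{5}}{5} + \frac{5 x^{4}}{4} - \frac{2 x^{3}}{3}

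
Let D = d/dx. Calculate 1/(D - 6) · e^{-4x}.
- \frac{e^{- 4 x}}{10}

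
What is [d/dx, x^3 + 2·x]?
3 x^{2} + 2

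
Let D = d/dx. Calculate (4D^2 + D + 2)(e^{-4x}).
62 e^{- 4 x}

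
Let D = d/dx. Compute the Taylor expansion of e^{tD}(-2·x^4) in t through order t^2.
2 x^{2} \left(- 6 t^{2} - 4 t x - x^{2}\right)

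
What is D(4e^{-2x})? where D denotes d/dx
- 8 e^{- 2 x}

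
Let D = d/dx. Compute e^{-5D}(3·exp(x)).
3 e^{x - 5}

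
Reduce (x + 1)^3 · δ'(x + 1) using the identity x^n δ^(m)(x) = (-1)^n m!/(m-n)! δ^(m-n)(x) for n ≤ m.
0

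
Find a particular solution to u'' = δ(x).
\frac{|x|}{2}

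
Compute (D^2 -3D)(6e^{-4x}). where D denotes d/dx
168 e^{- 4 x}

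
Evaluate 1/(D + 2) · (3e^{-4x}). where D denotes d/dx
- \frac{3 e^{- 4 x}}{2}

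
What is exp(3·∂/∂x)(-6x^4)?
- 6 x^{4} - 72 x^{3} - 324 x^{2} - 648 x - 486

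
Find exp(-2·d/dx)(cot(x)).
\cot{\left(x - 2 \right)}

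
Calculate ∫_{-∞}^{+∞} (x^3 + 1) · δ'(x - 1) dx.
-3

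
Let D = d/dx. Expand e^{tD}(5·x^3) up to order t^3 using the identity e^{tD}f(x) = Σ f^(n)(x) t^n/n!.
5 t^{3} + 15 t^{2} x + 15 t x^{2} + 5 x^{3}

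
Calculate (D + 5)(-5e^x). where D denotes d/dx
- 30 e^{x}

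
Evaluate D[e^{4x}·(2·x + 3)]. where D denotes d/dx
\left(8 x + 14\right) e^{4 x}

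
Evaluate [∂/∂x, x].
1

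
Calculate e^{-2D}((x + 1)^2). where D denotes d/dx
x^{2} - 2 x + 1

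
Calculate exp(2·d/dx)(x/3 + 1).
\frac{x}{3} + \frac{5}{3}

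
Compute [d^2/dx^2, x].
2\frac{d}{dx}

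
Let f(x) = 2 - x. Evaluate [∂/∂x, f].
-1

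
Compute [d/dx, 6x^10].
60 x^{9}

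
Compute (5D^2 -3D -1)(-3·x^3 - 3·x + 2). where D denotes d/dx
3 x^{3} + 27 x^{2} - 87 x + 7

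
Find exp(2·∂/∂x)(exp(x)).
e^{x + 2}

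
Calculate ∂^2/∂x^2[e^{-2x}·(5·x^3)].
10 x \left(2 x^{2} - 6 x + 3\right) e^{- 2 x}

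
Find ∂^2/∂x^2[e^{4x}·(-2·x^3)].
- 4 x \left(8 x^{2} + 12 x + 3\right) e^{4 x}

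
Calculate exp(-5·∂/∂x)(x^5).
x^{5} - 25 x^{4} + 250 x^{3} - 1250 x^{2} + 3125 x - 3125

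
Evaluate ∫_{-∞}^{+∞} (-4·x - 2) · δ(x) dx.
-2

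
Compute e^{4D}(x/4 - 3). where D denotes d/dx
\frac{x}{4} - 2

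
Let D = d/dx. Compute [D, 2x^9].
18 x^{8}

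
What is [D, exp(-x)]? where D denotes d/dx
- e^{- x}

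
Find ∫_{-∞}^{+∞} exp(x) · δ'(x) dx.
-1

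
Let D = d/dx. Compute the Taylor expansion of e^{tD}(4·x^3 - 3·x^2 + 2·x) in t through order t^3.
4 t^{3} + t^{2} \left(12 x - 3\right) + 2 t \left(6 x^{2} - 3 x + 1\right) + 4 x^{3} - 3 x^{2} + 2 x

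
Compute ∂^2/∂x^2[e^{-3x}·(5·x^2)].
5 \left(9 x^{2} - 12 x + 2\right) e^{- 3 x}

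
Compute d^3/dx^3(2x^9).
1008 x^{6}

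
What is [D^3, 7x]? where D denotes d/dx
21D^{2}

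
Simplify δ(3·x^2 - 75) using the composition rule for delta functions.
\frac{\delta(x - 5) + \delta(x + 5)}{30}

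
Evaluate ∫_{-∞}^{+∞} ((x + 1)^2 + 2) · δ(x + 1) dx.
2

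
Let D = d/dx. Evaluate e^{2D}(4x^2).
4 x^{2} + 16 x + 16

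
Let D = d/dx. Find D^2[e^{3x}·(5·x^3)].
15 x \left(3 x^{2} + 6 x + 2\right) e^{3 x}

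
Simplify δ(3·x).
\frac{\delta(x)}{3}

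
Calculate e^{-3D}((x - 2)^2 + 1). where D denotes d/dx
x^{2} - 10 x + 26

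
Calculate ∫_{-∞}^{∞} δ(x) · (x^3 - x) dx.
0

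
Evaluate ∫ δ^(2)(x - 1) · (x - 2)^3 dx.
-6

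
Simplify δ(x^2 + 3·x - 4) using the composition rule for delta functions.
\frac{\delta(x - 1) + \delta(x + 4)}{5}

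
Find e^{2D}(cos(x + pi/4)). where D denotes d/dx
\cos{\left(x + \frac{\pi}{4} + 2 \right)}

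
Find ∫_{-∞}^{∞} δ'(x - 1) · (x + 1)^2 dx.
-4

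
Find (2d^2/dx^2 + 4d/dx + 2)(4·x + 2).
8 x + 20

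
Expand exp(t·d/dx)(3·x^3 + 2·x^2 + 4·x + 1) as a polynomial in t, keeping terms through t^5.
3 t^{3} + t^{2} \left(9 x + 2\right) + t \left(9 x^{2} + 4 x + 4\right) + 3 x^{3} + 2 x^{2} + 4 x + 1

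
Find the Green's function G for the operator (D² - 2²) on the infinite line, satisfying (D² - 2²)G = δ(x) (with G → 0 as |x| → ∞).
-\frac{e^{-2|x|}}{4}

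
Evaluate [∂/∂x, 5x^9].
45 x^{8}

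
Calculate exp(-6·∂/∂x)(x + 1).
x - 5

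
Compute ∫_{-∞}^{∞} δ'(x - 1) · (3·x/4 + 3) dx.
- \frac{3}{4}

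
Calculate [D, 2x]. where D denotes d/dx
2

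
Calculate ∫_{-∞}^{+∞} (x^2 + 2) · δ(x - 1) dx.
3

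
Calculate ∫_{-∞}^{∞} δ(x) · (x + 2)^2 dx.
4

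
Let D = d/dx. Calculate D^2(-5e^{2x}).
- 20 e^{2 x}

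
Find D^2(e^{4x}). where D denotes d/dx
16 e^{4 x}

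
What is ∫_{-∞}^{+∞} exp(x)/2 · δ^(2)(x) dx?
\frac{1}{2}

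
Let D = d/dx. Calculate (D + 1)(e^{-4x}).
- 3 e^{- 4 x}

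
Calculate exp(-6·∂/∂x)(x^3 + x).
x^{3} - 18 x^{2} + 109 x - 222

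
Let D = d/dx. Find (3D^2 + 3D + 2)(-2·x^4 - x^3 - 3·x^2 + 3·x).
- 4 x^{4} - 26 x^{3} - 87 x^{2} - 30 x - 9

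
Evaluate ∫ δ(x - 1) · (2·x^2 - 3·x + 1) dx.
0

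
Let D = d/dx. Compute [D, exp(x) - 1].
e^{x}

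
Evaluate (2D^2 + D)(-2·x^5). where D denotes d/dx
10 x^{3} \left(- x - 8\right)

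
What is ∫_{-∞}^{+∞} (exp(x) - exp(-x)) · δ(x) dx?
0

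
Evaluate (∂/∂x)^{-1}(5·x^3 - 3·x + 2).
\frac{5 x^{4}}{4} - \frac{3 x^{2}}{2} + 2 x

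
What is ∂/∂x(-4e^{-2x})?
8 e^{- 2 x}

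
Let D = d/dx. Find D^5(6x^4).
0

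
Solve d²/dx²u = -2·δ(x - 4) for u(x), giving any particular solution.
-|x - 4|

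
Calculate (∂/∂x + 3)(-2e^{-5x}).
4 e^{- 5 x}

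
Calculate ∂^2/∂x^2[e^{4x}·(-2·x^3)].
- 4 x \left(8 x^{2} + 12 x + 3\right) e^{4 x}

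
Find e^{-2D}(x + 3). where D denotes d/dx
x + 1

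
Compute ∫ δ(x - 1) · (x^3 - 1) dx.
0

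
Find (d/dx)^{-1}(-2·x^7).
- \frac{x^{8}}{4}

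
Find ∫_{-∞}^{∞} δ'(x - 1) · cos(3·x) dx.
3 \sin{\left(3 \right)}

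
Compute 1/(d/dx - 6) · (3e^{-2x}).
- \frac{3 e^{- 2 x}}{8}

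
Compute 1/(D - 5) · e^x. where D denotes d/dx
- \frac{e^{x}}{4}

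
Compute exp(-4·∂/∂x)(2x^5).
2 x^{5} - 40 x^{4} + 320 x^{3} - 1280 x^{2} + 2560 x - 2048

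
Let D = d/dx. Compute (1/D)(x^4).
\frac{x^{5}}{5}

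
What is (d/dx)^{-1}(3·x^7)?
\frac{3 x^{8}}{8}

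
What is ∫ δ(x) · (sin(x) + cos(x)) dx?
1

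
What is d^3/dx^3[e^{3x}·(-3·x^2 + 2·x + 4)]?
\left(- 81 x^{2} - 108 x + 108\right) e^{3 x}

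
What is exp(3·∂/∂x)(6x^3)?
6 x^{3} + 54 x^{2} + 162 x + 162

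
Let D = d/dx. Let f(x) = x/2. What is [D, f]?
\frac{1}{2}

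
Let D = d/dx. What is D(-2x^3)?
- 6 x^{2}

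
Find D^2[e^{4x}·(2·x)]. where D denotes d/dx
\left(32 x + 16\right) e^{4 x}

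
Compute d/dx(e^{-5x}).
- 5 e^{- 5 x}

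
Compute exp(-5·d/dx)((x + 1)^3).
x^{3} - 12 x^{2} + 48 x - 64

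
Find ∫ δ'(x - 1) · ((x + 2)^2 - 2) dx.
-6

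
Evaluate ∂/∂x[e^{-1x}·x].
\left(1 - x\right) e^{- x}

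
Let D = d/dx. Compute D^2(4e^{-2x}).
16 e^{- 2 x}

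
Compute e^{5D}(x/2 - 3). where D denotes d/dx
\frac{x}{2} - \frac{1}{2}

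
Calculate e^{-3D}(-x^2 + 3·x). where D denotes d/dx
- x^{2} + 9 x - 18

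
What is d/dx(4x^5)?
20 x^{4}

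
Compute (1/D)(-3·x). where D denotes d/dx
- \frac{3 x^{2}}{2}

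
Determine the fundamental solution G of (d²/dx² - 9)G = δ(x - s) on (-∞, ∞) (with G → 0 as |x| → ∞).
-\frac{e^{-3|x-s|}}{6}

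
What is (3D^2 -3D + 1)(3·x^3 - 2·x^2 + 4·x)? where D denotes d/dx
3 x^{3} - 29 x^{2} + 70 x - 24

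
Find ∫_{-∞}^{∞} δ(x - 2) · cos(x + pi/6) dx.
\cos{\left(\frac{\pi}{6} + 2 \right)}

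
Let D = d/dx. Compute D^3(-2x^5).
- 120 x^{2}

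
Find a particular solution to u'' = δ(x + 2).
\frac{|x + 2|}{2}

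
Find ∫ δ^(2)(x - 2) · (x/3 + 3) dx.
0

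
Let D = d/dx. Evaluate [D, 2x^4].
8 x^{3}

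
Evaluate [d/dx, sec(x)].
\tan{\left(x \right)} \sec{\left(x \right)}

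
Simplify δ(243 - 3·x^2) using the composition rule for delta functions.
\frac{\delta(x - 9) + \delta(x + 9)}{54}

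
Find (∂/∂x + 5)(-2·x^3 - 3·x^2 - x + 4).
- 10 x^{3} - 21 x^{2} - 11 x + 19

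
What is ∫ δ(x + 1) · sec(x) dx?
\sec{\left(1 \right)}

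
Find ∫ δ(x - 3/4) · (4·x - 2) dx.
1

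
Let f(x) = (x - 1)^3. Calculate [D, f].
3 \left(x - 1\right)^{2}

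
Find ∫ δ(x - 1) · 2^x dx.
2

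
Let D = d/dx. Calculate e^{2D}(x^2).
x^{2} + 4 x + 4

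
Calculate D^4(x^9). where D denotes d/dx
3024 x^{5}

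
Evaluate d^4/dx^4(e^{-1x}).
e^{- x}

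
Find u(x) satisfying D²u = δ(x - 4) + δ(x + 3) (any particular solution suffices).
\frac{|x - 4|}{2} + \frac{|x + 3|}{2}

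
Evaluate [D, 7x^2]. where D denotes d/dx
14 x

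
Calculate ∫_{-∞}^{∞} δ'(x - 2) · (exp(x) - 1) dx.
- e^{2}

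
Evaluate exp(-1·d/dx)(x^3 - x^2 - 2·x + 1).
x^{3} - 4 x^{2} + 3 x + 1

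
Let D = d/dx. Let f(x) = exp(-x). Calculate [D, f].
- e^{- x}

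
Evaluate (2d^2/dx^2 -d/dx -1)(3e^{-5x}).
162 e^{- 5 x}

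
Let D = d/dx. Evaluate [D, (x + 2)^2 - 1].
2 x + 4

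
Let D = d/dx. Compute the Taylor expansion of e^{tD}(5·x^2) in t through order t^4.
5 t^{2} + 10 t x + 5 x^{2}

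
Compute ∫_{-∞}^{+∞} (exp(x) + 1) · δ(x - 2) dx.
1 + e^{2}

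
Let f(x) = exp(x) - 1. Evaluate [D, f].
e^{x}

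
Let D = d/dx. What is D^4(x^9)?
3024 x^{5}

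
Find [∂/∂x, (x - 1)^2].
2 x - 2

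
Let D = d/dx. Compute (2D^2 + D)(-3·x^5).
15 x^{3} \left(- x - 8\right)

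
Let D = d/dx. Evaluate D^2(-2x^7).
- 84 x^{5}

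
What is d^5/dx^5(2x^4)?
0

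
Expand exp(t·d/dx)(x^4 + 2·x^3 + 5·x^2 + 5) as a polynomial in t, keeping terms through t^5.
t^{4} + t^{3} \left(4 x + 2\right) + t^{2} \left(6 x^{2} + 6 x + 5\right) + 2 t x \left(2 x^{2} + 3 x + 5\right) + x^{4} + 2 x^{3} + 5 x^{2} + 5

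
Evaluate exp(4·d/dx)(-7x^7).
- 7 x^{7} - 196 x^{6} - 2352 x^{5} - 15680 x^{4} - 62720 x^{3} - 150528 x^{2} - 200704 x - 114688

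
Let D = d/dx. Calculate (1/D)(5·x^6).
\frac{5 x^{7}}{7}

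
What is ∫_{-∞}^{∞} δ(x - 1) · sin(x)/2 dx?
\frac{\sin{\left(1 \right)}}{2}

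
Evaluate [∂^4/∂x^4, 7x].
28\frac{d^{3}}{dx^{3}}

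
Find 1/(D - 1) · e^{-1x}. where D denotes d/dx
- \frac{e^{- x}}{2}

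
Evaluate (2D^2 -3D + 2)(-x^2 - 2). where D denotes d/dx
- 2 x^{2} + 6 x - 8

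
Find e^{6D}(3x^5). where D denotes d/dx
3 x^{5} + 90 x^{4} + 1080 x^{3} + 6480 x^{2} + 19440 x + 23328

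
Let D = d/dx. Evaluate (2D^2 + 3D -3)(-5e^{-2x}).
5 e^{- 2 x}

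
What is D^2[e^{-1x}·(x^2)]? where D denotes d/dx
\left(x^{2} - 4 x + 2\right) e^{- x}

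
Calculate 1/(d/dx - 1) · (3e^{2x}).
3 e^{2 x}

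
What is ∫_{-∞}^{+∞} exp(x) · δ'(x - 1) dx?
- e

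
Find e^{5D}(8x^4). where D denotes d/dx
8 x^{4} + 160 x^{3} + 1200 x^{2} + 4000 x + 5000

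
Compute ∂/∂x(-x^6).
- 6 x^{5}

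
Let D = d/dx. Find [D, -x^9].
- 9 x^{8}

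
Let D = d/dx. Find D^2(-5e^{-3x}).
- 45 e^{- 3 x}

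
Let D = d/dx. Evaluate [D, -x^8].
- 8 x^{7}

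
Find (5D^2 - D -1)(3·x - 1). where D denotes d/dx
- 3 x - 2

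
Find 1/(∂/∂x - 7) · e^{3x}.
- \frac{e^{3 x}}{4}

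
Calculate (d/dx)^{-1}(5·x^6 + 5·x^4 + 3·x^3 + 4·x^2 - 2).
\frac{5 x^{7}}{7} + x^{5} + \frac{3 x^{4}}{4} + \frac{4 x^{3}}{3} - 2 x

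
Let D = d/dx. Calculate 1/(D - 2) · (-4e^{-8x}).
\frac{2 e^{- 8 x}}{5}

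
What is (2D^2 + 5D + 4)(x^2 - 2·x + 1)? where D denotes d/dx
4 x^{2} + 2 x - 2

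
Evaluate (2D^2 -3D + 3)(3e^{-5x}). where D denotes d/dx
204 e^{- 5 x}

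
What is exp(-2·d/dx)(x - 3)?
x - 5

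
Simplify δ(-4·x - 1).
\frac{\delta(x + 1/4)}{4}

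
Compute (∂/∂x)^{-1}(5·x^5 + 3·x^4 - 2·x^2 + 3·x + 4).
\frac{5 x^{6}}{6} + \frac{3 x^{5}}{5} - \frac{2 x^{3}}{3} + \frac{3 x^{2}}{2} + 4 x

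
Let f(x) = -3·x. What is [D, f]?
-3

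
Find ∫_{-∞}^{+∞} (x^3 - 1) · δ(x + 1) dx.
-2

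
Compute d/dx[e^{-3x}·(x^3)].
3 x^{2} \left(1 - x\right) e^{- 3 x}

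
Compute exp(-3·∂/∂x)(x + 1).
x - 2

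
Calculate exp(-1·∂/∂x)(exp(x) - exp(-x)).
- e^{1 - x} + e^{x - 1}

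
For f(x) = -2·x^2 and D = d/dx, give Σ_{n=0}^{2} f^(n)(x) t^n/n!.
- 2 t^{2} - 4 t x - 2 x^{2}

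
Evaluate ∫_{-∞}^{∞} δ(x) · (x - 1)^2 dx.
1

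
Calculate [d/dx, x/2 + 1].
\frac{1}{2}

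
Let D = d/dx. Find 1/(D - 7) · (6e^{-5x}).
- \frac{e^{- 5 x}}{2}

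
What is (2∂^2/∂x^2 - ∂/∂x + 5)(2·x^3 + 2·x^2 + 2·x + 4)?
10 x^{3} + 4 x^{2} + 30 x + 26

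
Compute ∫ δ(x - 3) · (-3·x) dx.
-9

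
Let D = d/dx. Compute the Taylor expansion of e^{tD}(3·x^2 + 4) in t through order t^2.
3 t^{2} + 6 t x + 3 x^{2} + 4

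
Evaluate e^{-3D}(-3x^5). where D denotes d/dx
- 3 x^{5} + 45 x^{4} - 270 x^{3} + 810 x^{2} - 1215 x + 729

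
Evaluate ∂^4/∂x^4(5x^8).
8400 x^{4}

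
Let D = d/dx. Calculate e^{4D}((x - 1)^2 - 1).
x^{2} + 6 x + 8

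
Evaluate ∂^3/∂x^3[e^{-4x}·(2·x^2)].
16 \left(- 8 x^{2} + 12 x - 3\right) e^{- 4 x}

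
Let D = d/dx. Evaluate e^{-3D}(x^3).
x^{3} - 9 x^{2} + 27 x - 27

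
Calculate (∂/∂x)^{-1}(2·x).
x^{2}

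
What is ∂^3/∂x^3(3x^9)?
1512 x^{6}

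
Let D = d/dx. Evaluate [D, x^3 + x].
3 x^{2} + 1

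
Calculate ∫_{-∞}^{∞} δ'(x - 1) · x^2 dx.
-2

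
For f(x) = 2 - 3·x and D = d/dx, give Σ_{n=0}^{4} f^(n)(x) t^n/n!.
- 3 t - 3 x + 2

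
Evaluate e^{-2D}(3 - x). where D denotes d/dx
5 - x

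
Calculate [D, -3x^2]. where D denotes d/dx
- 6 x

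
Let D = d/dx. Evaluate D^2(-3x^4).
- 36 x^{2}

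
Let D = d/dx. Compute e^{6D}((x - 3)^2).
x^{2} + 6 x + 9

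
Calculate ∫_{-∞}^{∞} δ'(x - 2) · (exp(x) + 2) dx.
- e^{2}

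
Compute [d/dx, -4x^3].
- 12 x^{2}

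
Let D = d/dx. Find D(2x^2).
4 x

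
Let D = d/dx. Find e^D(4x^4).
4 x^{4} + 16 x^{3} + 24 x^{2} + 16 x + 4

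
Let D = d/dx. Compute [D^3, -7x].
-21D^{2}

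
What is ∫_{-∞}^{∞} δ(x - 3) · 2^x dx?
8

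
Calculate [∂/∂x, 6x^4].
24 x^{3}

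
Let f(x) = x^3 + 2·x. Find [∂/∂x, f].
3 x^{2} + 2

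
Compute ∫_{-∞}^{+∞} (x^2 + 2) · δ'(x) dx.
0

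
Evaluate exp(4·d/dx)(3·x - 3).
3 x + 9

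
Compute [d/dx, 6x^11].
66 x^{10}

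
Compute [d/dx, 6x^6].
36 x^{5}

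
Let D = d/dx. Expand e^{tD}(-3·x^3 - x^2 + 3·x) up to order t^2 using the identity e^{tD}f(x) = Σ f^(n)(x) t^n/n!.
- t^{2} \left(9 x + 1\right) - t \left(9 x^{2} + 2 x - 3\right) - 3 x^{3} - x^{2} + 3 x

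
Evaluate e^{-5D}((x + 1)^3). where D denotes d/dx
x^{3} - 12 x^{2} + 48 x - 64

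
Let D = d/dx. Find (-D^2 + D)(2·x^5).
10 x^{3} \left(x - 4\right)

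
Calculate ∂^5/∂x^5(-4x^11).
- 221760 x^{6}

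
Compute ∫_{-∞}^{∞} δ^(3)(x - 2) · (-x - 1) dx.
0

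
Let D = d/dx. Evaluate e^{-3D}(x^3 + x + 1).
x^{3} - 9 x^{2} + 28 x - 29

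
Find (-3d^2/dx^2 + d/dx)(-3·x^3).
9 x \left(6 - x\right)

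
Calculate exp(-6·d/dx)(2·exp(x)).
2 e^{x - 6}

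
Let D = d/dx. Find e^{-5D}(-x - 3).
2 - x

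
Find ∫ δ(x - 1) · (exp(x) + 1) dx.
1 + e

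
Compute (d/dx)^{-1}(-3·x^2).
- x^{3}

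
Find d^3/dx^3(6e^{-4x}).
- 384 e^{- 4 x}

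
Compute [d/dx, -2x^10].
- 20 x^{9}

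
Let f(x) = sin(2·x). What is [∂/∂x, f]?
2 \cos{\left(2 x \right)}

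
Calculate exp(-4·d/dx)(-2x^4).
- 2 x^{4} + 32 x^{3} - 192 x^{2} + 512 x - 512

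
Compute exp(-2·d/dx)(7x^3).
7 x^{3} - 42 x^{2} + 84 x - 56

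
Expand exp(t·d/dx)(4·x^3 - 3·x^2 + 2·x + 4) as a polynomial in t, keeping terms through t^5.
4 t^{3} + t^{2} \left(12 x - 3\right) + 2 t \left(6 x^{2} - 3 x + 1\right) + 4 x^{3} - 3 x^{2} + 2 x + 4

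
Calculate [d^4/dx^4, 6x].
24\frac{d^{3}}{dx^{3}}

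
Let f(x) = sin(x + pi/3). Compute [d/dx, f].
\cos{\left(x + \frac{\pi}{3} \right)}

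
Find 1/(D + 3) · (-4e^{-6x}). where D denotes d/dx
\frac{4 e^{- 6 x}}{3}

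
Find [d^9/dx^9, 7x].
63\frac{d^{8}}{dx^{8}}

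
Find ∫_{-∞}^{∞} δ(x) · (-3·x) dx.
0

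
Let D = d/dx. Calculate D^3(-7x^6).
- 840 x^{3}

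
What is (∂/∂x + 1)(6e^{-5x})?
- 24 e^{- 5 x}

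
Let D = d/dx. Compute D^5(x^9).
15120 x^{4}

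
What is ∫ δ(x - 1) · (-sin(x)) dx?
- \sin{\left(1 \right)}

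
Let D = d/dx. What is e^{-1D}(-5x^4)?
- 5 x^{4} + 20 x^{3} - 30 x^{2} + 20 x - 5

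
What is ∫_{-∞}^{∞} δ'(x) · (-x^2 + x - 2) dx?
-1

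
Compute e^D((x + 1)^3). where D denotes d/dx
x^{3} + 6 x^{2} + 12 x + 8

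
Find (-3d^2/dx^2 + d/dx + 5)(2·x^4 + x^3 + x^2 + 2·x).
10 x^{4} + 13 x^{3} - 64 x^{2} - 6 x - 4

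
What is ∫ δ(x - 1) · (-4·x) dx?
-4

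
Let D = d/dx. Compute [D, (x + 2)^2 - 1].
2 x + 4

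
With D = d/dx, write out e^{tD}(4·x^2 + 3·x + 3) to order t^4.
4 t^{2} + t \left(8 x + 3\right) + 4 x^{2} + 3 x + 3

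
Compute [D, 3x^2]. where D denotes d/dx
6 x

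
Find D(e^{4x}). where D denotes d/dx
4 e^{4 x}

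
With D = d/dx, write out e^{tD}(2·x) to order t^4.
2 t + 2 x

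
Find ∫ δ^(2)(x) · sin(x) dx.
0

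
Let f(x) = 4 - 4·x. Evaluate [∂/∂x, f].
-4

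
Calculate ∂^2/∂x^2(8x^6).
240 x^{4}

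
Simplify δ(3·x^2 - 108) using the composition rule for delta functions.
\frac{\delta(x - 6) + \delta(x + 6)}{36}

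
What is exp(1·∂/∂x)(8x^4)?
8 x^{4} + 32 x^{3} + 48 x^{2} + 32 x + 8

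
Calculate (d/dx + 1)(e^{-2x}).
- e^{- 2 x}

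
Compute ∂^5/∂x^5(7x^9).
105840 x^{4}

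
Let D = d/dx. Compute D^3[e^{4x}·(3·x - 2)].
\left(192 x + 16\right) e^{4 x}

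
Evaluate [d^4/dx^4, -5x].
-20\frac{d^{3}}{dx^{3}}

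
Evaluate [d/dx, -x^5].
- 5 x^{4}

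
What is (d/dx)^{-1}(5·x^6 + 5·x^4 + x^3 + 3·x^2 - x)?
\frac{5 x^{7}}{7} + x^{5} + \frac{x^{4}}{4} + x^{3} - \frac{x^{2}}{2}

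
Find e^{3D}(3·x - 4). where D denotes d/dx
3 x + 5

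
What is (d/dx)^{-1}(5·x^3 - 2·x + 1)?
\frac{5 x^{4}}{4} - x^{2} + x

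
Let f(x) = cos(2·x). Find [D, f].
- 2 \sin{\left(2 x \right)}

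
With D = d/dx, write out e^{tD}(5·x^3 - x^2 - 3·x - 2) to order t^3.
5 t^{3} + t^{2} \left(15 x - 1\right) - t \left(- 15 x^{2} + 2 x + 3\right) + 5 x^{3} - x^{2} - 3 x - 2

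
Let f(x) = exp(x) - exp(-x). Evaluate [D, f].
2 \cosh{\left(x \right)}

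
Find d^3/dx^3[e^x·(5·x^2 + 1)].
\left(5 x^{2} + 30 x + 31\right) e^{x}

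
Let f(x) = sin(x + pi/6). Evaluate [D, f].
\cos{\left(x + \frac{\pi}{6} \right)}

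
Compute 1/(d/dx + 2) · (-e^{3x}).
- \frac{e^{3 x}}{5}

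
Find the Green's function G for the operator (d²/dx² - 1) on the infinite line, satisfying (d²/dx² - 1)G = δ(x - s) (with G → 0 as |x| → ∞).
-\frac{e^{-|x-s|}}{2}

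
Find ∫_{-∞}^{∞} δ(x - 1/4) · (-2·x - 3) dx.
- \frac{7}{2}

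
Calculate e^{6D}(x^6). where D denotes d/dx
x^{6} + 36 x^{5} + 540 x^{4} + 4320 x^{3} + 19440 x^{2} + 46656 x + 46656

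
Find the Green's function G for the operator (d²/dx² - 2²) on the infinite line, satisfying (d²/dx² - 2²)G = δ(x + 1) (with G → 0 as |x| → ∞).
-\frac{e^{-2|x + 1|}}{4}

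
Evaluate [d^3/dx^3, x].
3\frac{d^{2}}{dx^{2}}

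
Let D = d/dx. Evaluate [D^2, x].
2D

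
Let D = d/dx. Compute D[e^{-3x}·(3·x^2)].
3 x \left(2 - 3 x\right) e^{- 3 x}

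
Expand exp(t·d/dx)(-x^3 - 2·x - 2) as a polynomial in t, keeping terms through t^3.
- t^{3} - 3 t^{2} x - t \left(3 x^{2} + 2\right) - x^{3} - 2 x - 2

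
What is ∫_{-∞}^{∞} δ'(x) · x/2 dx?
- \frac{1}{2}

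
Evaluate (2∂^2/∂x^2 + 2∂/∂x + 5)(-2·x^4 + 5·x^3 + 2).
- 10 x^{4} + 9 x^{3} - 18 x^{2} + 60 x + 10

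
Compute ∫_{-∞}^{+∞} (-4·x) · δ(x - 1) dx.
-4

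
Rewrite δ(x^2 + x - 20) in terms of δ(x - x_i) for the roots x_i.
\frac{\delta(x - 4) + \delta(x + 5)}{9}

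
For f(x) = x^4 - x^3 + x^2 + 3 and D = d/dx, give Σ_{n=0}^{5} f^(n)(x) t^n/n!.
t^{4} + t^{3} \left(4 x - 1\right) + t^{2} \left(6 x^{2} - 3 x + 1\right) + t x \left(4 x^{2} - 3 x + 2\right) + x^{4} - x^{3} + x^{2} + 3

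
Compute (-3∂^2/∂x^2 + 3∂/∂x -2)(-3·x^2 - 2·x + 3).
6 x^{2} - 14 x + 6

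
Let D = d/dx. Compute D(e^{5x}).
5 e^{5 x}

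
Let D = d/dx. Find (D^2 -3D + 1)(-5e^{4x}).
- 25 e^{4 x}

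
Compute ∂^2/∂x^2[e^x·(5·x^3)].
5 x \left(x^{2} + 6 x + 6\right) e^{x}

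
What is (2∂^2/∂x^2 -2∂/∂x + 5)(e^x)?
5 e^{x}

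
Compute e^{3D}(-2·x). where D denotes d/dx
- 2 x - 6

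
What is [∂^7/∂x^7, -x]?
-7\frac{d^{6}}{dx^{6}}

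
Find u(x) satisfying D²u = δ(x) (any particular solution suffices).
\frac{|x|}{2}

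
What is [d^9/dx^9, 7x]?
63\frac{d^{8}}{dx^{8}}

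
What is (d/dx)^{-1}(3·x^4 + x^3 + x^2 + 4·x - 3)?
\frac{3 x^{5}}{5} + \frac{x^{4}}{4} + \frac{x^{3}}{3} + 2 x^{2} - 3 x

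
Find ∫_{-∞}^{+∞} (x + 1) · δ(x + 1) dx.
0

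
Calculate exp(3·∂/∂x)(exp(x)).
e^{x + 3}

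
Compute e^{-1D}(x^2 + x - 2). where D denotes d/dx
x^{2} - x - 2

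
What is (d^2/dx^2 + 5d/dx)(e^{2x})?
14 e^{2 x}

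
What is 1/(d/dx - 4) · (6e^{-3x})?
- \frac{6 e^{- 3 x}}{7}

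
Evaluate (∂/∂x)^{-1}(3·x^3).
\frac{3 x^{4}}{4}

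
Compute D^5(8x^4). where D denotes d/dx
0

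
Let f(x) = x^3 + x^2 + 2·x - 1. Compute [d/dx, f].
3 x^{2} + 2 x + 2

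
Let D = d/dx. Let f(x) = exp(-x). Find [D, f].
- e^{- x}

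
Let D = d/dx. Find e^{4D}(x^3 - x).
x^{3} + 12 x^{2} + 47 x + 60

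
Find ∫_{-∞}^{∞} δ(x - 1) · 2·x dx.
2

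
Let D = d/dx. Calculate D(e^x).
e^{x}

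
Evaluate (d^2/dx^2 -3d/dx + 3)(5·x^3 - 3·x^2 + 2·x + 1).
15 x^{3} - 54 x^{2} + 54 x - 9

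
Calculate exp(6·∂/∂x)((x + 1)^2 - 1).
x^{2} + 14 x + 48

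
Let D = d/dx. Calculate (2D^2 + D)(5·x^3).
15 x \left(x + 4\right)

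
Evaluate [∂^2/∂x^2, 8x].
16\frac{d}{dx}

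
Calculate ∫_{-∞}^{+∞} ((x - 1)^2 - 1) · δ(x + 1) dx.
3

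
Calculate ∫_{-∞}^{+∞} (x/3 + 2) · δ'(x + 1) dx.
- \frac{1}{3}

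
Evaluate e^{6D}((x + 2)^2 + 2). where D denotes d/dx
x^{2} + 16 x + 66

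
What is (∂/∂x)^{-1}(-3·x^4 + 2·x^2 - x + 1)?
- \frac{3 x^{5}}{5} + \frac{2 x^{3}}{3} - \frac{x^{2}}{2} + x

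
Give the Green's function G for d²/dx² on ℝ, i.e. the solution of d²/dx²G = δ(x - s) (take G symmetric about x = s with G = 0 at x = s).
\frac{|x - s|}{2}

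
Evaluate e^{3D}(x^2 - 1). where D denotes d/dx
x^{2} + 6 x + 8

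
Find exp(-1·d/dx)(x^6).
x^{6} - 6 x^{5} + 15 x^{4} - 20 x^{3} + 15 x^{2} - 6 x + 1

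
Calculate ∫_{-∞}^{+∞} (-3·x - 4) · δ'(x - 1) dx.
3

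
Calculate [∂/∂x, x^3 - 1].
3 x^{2}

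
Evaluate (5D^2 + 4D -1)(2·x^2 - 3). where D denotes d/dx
- 2 x^{2} + 16 x + 23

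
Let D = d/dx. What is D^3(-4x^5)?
- 240 x^{2}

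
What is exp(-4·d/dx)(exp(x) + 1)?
e^{x - 4} + 1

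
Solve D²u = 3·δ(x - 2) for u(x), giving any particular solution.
\frac{3|x - 2|}{2}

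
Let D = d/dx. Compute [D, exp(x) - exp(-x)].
2 \cosh{\left(x \right)}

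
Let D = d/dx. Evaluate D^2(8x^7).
336 x^{5}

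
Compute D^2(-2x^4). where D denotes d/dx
- 24 x^{2}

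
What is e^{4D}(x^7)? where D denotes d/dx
x^{7} + 28 x^{6} + 336 x^{5} + 2240 x^{4} + 8960 x^{3} + 21504 x^{2} + 28672 x + 16384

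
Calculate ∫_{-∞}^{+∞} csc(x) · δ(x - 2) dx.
\csc{\left(2 \right)}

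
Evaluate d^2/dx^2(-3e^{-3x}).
- 27 e^{- 3 x}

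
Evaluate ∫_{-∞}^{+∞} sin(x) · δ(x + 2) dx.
- \sin{\left(2 \right)}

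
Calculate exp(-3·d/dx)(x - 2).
x - 5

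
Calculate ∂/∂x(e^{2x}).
2 e^{2 x}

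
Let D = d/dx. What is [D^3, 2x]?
6D^{2}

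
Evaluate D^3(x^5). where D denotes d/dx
60 x^{2}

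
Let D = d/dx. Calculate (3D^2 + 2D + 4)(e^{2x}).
20 e^{2 x}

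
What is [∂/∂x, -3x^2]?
- 6 x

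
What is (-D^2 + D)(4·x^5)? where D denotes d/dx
20 x^{3} \left(x - 4\right)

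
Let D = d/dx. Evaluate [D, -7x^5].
- 35 x^{4}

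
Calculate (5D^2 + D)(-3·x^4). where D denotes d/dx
12 x^{2} \left(- x - 15\right)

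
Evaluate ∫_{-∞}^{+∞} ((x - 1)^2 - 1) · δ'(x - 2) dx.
-2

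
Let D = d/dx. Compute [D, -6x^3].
- 18 x^{2}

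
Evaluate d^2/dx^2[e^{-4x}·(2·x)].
16 \left(2 x - 1\right) e^{- 4 x}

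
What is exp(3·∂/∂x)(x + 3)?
x + 6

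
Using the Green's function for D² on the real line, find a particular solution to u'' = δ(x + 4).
\frac{|x + 4|}{2}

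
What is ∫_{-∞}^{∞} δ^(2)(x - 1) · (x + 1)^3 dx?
12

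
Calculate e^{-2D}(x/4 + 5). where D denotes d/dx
\frac{x}{4} + \frac{9}{2}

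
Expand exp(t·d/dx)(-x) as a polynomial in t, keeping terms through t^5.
- t - x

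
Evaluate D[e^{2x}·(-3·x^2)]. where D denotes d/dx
6 x \left(- x - 1\right) e^{2 x}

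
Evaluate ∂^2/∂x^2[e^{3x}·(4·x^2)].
\left(36 x^{2} + 48 x + 8\right) e^{3 x}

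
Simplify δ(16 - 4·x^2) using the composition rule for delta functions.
\frac{\delta(x - 2) + \delta(x + 2)}{16}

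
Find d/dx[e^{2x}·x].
\left(2 x + 1\right) e^{2 x}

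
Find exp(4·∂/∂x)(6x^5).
6 x^{5} + 120 x^{4} + 960 x^{3} + 3840 x^{2} + 7680 x + 6144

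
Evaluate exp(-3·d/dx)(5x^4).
5 x^{4} - 60 x^{3} + 270 x^{2} - 540 x + 405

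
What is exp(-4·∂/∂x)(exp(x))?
e^{x - 4}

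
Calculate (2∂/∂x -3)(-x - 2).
3 x + 4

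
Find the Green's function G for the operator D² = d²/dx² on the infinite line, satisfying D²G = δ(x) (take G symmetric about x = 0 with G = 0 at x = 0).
\frac{|x|}{2}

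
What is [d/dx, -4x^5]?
- 20 x^{4}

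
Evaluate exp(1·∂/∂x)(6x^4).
6 x^{4} + 24 x^{3} + 36 x^{2} + 24 x + 6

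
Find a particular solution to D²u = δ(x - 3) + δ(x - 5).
\frac{|x - 3|}{2} + \frac{|x - 5|}{2}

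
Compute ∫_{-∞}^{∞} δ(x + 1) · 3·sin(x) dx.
- 3 \sin{\left(1 \right)}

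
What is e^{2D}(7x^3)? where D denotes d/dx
7 x^{3} + 42 x^{2} + 84 x + 56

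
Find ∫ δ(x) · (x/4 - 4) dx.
-4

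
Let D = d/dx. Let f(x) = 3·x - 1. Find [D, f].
3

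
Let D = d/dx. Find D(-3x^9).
- 27 x^{8}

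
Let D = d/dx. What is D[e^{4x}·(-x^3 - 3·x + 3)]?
\left(- 4 x^{3} - 3 x^{2} - 12 x + 9\right) e^{4 x}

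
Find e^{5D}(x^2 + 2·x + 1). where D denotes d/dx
x^{2} + 12 x + 36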